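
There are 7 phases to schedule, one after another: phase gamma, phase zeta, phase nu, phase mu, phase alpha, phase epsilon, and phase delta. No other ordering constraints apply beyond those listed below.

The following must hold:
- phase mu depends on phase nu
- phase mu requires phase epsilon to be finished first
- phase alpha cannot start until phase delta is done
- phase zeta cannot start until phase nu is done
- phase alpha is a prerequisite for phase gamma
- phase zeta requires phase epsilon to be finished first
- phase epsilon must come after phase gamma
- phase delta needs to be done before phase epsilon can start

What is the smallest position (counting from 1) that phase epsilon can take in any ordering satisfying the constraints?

The phases that are forced before phase epsilon, directly or transitively, are phase gamma, phase alpha, phase delta. That's 3 phases.
So at minimum 3 phases come before phase epsilon, putting phase epsilon no earlier than position 4. That position is achievable by scheduling exactly those predecessors first.

4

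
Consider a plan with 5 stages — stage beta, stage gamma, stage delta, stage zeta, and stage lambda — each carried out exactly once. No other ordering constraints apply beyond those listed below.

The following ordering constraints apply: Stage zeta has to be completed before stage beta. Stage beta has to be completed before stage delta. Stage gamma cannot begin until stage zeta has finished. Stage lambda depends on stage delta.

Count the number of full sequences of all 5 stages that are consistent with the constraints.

4

Only stage zeta has no prerequisites, so it must go first.
Systematically extending each partial ordering one stage at a time and counting, there are 4 complete orderings.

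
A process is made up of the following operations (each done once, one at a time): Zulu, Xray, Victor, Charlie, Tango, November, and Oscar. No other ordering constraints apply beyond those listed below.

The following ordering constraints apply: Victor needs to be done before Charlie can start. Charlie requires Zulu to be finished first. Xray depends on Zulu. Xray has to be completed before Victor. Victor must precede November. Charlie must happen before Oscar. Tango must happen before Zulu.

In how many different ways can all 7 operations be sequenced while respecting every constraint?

3

Tango is the only operation with nothing required before it, so every ordering starts there.
Enumerating by repeatedly choosing an available operation (one whose prerequisites are all placed) gives 3 distinct complete orderings.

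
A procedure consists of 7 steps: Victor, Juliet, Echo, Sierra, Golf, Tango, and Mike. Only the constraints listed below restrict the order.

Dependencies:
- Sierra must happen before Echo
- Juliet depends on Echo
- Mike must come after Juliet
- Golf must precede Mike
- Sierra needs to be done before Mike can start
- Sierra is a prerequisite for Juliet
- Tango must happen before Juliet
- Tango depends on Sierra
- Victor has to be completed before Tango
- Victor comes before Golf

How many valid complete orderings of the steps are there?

21

2 steps have no prerequisites (Victor, Sierra), so any of them could come first.
Counting all ways to extend the partial order to a total order gives 21.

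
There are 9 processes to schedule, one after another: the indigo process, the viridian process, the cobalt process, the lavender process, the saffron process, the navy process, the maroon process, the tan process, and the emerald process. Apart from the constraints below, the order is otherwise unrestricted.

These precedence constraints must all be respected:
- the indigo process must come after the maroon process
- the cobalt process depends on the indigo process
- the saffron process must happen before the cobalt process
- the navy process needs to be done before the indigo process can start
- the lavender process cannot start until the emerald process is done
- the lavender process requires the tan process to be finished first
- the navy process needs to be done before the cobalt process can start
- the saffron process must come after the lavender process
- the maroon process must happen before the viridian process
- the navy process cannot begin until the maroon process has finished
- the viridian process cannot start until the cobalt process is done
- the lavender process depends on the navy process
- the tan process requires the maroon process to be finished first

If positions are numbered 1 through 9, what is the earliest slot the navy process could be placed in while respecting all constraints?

2

Working backwards through the constraints from the navy process, its only required predecessor is the maroon process.
So at minimum 1 process comes before the navy process, putting the navy process no earlier than position 2. That position is achievable by scheduling exactly that predecessor first.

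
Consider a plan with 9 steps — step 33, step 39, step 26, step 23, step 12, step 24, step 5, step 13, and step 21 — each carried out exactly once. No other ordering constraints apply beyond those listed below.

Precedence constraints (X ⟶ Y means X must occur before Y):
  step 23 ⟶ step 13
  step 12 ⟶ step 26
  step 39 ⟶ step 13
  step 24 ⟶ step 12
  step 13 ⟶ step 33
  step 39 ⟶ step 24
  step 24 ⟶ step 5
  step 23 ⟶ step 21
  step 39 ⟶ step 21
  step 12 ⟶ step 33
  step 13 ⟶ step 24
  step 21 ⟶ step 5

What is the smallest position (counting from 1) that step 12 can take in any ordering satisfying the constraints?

5

The steps that are forced before step 12, directly or transitively, are step 39, step 23, step 24, step 13. That's 4 steps.
So at minimum 4 steps come before step 12, putting step 12 no earlier than position 5. That position is achievable by scheduling exactly those predecessors first.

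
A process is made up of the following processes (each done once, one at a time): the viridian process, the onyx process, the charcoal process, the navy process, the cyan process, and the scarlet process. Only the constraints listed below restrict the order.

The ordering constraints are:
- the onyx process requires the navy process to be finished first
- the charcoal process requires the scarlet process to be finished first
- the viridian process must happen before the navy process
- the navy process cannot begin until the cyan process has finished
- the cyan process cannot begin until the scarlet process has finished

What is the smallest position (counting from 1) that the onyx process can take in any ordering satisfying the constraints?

5

Every process that must precede the onyx process has to come before it. Tracing all chains that end at the onyx process, those processes are: the viridian process, the navy process, the cyan process, the scarlet process — 4 in total.
So at minimum 4 processes come before the onyx process, putting the onyx process no earlier than position 5. That position is achievable by scheduling exactly those predecessors first.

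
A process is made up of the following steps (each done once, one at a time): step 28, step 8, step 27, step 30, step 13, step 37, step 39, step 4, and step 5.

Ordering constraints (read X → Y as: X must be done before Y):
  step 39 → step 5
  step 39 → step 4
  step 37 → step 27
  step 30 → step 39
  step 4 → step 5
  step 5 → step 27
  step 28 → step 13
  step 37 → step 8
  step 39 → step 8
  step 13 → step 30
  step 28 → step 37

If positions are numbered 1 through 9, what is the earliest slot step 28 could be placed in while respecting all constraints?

No constraint forces any other step before step 28, so it can be placed first.

1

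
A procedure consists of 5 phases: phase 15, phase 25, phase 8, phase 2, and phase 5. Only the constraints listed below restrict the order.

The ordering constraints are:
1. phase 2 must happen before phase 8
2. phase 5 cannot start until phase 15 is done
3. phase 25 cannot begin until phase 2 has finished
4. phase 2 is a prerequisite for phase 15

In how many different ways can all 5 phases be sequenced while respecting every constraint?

12

Phase 2 is the only phase with nothing required before it, so every ordering starts there.
Enumerating by repeatedly choosing an available phase (one whose prerequisites are all placed) gives 12 distinct complete orderings.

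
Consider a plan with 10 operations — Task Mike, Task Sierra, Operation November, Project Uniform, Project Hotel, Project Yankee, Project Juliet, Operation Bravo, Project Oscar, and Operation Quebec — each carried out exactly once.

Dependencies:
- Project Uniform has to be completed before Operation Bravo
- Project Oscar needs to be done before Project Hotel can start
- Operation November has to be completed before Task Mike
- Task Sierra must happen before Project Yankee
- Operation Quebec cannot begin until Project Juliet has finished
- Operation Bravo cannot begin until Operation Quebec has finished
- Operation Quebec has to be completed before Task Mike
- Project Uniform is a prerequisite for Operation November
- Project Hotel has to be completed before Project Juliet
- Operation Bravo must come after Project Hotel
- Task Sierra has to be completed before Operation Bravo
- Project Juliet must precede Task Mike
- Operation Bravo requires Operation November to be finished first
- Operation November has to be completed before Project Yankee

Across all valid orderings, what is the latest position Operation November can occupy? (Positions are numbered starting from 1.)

7

Every operation that must follow Operation November has to come after it. Tracing all chains starting from Operation November, those operations are: Task Mike, Project Yankee, Operation Bravo — 3 in total.
So at least 3 operations follow Operation November, putting Operation November no later than position 7. That position is achievable by scheduling everything else first.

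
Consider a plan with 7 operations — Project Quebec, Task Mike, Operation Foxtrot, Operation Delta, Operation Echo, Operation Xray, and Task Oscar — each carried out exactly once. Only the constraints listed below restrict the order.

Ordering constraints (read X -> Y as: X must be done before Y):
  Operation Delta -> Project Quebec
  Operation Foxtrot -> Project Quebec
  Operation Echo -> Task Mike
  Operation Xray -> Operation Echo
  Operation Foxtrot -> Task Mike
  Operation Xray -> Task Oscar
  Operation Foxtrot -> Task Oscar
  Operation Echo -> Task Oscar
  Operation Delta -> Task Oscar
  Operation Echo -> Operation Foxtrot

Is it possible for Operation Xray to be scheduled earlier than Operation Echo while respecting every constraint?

Yes

Operation Xray is actually forced before Operation Echo by the constraints, so certainly some valid ordering has Operation Xray first.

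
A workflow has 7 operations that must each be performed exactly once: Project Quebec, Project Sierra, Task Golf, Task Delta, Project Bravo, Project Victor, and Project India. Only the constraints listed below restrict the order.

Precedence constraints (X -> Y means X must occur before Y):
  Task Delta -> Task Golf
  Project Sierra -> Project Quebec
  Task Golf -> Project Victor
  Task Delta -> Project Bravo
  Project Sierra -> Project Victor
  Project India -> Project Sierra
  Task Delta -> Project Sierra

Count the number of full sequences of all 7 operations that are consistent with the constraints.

The operations with no prerequisites are Task Delta, Project India; any of them can be placed first.
Systematically extending each partial ordering one operation at a time and counting, there are 67 complete orderings.

67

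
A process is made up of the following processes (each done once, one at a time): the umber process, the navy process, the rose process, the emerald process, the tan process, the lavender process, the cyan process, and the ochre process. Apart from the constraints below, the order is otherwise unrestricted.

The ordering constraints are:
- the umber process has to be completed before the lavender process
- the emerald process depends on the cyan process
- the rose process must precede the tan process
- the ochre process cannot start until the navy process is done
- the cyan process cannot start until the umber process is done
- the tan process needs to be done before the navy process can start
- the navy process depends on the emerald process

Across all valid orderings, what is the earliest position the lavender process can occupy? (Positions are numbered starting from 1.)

2

Working backwards through the constraints from the lavender process, its only required predecessor is the umber process.
With 1 mandatory predecessor, the earliest the lavender process can sit is position 1+1 = 2, and placing just that one first achieves it.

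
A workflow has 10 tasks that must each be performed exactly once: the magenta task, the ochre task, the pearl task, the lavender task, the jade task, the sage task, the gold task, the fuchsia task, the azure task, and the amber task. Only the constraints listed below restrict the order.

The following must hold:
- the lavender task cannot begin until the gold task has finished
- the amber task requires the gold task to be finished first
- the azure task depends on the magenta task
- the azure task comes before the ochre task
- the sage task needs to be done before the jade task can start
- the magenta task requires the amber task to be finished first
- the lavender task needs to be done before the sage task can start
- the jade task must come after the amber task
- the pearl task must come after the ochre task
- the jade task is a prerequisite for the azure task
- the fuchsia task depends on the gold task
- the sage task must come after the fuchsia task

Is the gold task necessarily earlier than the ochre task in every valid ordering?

Chaining the stated constraints: the gold task → the amber task → the magenta task → the azure task → the ochre task.
So the gold task must precede the ochre task in any valid ordering.

Yes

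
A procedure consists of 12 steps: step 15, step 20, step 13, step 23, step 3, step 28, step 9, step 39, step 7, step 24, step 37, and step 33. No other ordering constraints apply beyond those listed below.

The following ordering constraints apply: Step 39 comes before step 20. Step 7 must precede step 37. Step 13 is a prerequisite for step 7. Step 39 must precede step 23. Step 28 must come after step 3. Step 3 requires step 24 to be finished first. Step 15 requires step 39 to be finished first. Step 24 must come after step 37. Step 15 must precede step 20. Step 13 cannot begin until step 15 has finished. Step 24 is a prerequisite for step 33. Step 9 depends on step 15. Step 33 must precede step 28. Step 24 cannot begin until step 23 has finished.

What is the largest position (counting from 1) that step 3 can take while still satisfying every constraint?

11

The only step forced after step 3 (directly or by a chain) is step 28.
With 1 mandatory successor out of 12 steps total, the latest slot for step 3 is 12−1 = 11, and it's reachable by doing all non-successors before step 3.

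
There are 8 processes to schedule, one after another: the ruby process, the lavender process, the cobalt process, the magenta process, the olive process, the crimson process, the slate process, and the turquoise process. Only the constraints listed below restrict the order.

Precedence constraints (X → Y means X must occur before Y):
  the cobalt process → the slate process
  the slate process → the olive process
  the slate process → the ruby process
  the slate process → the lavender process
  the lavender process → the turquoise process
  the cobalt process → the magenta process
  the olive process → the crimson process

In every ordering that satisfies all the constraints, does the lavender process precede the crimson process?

No

The lavender process and the crimson process are not related by any chain of constraints.
A valid ordering placing the crimson process before the lavender process exists, so the answer is no.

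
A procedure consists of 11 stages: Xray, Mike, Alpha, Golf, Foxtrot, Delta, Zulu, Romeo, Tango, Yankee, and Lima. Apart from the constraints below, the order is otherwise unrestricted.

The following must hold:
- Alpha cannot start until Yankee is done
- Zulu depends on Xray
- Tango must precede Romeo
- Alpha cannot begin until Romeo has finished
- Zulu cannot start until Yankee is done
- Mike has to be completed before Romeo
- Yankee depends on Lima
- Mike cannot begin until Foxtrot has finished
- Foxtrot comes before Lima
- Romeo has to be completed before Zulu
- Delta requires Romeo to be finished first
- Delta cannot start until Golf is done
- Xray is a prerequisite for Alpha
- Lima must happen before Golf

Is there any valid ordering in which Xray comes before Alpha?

Yes

The constraints force Xray before Alpha, so yes — every valid ordering has Xray earlier.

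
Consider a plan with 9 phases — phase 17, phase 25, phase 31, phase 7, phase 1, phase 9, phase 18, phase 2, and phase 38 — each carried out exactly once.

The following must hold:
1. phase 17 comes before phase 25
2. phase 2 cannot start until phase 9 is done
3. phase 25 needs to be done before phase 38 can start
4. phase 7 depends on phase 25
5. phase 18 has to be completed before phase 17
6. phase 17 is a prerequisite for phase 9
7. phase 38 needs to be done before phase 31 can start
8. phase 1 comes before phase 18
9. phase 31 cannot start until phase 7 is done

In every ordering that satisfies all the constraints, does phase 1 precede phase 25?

Chaining the stated constraints: phase 1 → phase 18 → phase 17 → phase 25.
Hence phase 1 necessarily comes before phase 25.

Yes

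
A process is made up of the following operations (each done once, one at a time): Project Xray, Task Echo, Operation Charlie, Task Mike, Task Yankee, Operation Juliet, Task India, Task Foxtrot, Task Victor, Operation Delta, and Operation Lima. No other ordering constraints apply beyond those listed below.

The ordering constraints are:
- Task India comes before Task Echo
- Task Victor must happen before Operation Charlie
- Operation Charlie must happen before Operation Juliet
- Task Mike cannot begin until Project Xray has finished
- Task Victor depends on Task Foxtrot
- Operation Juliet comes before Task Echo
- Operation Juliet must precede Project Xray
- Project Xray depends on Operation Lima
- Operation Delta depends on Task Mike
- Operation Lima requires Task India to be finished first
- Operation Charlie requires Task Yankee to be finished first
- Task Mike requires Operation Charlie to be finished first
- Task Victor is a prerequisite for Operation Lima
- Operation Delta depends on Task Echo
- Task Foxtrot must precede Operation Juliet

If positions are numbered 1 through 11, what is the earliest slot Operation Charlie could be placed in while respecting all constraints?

The operations that are forced before Operation Charlie, directly or transitively, are Task Yankee, Task Foxtrot, Task Victor. That's 3 operations.
So at minimum 3 operations come before Operation Charlie, putting Operation Charlie no earlier than position 4. That position is achievable by scheduling exactly those predecessors first.

4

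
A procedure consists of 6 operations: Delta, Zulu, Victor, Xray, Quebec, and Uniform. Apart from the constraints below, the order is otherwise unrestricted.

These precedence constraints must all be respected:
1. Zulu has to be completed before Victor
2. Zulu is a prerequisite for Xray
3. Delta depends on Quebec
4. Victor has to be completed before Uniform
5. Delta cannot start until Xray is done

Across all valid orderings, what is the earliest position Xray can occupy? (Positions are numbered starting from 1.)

2

Working backwards through the constraints from Xray, its only required predecessor is Zulu.
So at minimum 1 operation comes before Xray, putting Xray no earlier than position 2. That position is achievable by scheduling exactly that predecessor first.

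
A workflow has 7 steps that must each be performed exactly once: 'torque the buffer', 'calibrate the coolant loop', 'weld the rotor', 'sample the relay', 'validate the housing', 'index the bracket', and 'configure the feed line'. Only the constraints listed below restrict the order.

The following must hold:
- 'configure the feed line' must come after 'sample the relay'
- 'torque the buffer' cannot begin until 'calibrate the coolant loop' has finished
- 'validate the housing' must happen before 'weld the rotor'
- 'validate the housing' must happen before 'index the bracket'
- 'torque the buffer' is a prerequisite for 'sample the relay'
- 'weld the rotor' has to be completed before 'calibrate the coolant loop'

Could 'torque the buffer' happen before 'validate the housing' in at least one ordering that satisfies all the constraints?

No

There is a dependency chain 'validate the housing' → 'weld the rotor' → 'calibrate the coolant loop' → 'torque the buffer', so 'torque the buffer' always comes after 'validate the housing'.
Hence 'torque the buffer' can never be scheduled before 'validate the housing'.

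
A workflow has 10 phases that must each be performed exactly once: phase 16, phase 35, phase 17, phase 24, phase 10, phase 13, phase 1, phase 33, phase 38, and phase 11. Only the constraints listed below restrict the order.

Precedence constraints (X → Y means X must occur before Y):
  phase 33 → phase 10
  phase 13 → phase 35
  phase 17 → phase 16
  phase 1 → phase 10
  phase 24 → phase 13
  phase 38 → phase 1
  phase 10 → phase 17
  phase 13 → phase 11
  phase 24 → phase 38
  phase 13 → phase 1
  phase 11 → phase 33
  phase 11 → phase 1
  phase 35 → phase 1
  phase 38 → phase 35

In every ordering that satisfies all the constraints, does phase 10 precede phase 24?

No

The constraints actually force phase 24 before phase 10 (via phase 24 → phase 38 → phase 1 → phase 10), not the other way around.
So phase 10 never precedes phase 24.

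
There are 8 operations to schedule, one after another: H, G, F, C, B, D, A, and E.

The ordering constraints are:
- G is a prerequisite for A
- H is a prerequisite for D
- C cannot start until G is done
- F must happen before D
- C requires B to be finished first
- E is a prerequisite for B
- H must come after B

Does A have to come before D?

Nothing in the constraints links A and D; they are unordered relative to each other.
There exist valid orderings with D before A, so A is not required to come first.

No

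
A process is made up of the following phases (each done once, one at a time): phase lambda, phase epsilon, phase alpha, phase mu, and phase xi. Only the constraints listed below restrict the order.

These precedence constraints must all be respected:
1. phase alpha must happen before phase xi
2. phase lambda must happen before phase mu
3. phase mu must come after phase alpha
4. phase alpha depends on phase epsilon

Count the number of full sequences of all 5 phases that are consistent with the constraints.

2 phases have no prerequisites (phase lambda, phase epsilon), so any of them could come first.
Enumerating by repeatedly choosing an available phase (one whose prerequisites are all placed) gives 7 distinct complete orderings.

7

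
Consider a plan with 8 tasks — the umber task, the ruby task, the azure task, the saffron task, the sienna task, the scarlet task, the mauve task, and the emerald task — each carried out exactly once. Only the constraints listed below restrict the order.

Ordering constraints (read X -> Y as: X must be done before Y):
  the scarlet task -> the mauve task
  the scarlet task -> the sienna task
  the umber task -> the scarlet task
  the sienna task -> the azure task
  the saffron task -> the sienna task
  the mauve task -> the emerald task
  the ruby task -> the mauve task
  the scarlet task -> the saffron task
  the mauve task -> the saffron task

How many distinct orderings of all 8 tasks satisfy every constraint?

12

The tasks with no prerequisites are the umber task, the ruby task; any of them can be placed first.
Enumerating by repeatedly choosing an available task (one whose prerequisites are all placed) gives 12 distinct complete orderings.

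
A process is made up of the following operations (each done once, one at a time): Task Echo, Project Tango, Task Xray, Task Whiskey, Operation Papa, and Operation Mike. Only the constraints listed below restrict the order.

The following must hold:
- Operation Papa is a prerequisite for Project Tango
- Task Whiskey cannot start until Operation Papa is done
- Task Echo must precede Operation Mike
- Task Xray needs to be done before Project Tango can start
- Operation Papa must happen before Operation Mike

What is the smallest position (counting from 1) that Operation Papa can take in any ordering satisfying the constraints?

Operation Papa has no prerequisites at all, so it can go in position 1.

1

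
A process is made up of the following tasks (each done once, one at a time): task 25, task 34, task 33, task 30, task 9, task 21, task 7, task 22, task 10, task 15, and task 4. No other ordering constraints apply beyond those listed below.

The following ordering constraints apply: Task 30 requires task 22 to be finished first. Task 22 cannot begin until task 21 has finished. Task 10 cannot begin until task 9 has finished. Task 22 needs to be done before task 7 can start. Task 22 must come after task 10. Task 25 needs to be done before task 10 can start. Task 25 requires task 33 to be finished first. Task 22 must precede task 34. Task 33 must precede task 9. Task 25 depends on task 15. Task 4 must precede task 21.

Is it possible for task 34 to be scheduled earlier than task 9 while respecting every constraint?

No

Following task 9 → task 10 → task 22 → task 34, task 9 must precede task 34 in every valid ordering.
So no valid ordering can have task 34 before task 9.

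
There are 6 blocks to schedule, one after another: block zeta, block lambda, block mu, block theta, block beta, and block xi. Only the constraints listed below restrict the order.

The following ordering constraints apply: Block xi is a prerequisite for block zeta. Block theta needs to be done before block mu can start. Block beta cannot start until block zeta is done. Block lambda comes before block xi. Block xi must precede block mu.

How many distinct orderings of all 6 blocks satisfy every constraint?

12

The blocks with no prerequisites are block lambda, block theta; any of them can be placed first.
Counting all ways to extend the partial order to a total order gives 12.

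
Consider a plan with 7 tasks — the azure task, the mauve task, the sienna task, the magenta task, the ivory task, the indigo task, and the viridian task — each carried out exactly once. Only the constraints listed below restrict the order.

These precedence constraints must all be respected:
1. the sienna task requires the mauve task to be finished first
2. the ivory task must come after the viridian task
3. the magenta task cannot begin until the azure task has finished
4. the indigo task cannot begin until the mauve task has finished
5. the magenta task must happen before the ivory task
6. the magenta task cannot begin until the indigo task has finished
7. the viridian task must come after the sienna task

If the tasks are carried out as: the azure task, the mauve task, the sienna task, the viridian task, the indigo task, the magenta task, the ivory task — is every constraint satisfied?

Every stated constraint is respected: the azure task sits at position 1, ahead of the magenta task at position 6, and each of the other listed pairs likewise has the predecessor earlier in the sequence.

Yes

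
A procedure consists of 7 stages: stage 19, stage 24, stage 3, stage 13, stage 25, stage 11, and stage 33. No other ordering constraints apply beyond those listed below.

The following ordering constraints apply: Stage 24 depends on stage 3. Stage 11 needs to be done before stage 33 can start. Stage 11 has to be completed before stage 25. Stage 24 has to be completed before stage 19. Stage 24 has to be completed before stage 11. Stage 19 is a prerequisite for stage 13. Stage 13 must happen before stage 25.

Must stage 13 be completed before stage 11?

No

Stage 13 and stage 11 are not related by any chain of constraints.
A valid ordering placing stage 11 before stage 13 exists, so the answer is no.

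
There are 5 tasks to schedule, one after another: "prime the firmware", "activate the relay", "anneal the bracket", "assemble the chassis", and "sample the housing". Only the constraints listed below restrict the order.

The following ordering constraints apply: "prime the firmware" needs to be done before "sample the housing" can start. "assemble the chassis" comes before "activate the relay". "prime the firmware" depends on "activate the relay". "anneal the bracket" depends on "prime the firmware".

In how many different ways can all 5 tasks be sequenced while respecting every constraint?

Only "assemble the chassis" has no prerequisites, so it must go first.
Counting all ways to extend the partial order to a total order gives 2.

2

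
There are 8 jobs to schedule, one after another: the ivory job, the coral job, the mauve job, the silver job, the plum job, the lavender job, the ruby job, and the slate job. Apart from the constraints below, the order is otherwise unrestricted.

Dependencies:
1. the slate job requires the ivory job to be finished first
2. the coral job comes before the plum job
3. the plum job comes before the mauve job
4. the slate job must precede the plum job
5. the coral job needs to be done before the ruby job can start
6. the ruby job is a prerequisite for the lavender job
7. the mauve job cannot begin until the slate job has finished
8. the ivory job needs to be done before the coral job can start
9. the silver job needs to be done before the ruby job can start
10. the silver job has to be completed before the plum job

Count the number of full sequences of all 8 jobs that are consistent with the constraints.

2 jobs have no prerequisites (the ivory job, the silver job), so any of them could come first.
Enumerating by repeatedly choosing an available job (one whose prerequisites are all placed) gives 60 distinct complete orderings.

60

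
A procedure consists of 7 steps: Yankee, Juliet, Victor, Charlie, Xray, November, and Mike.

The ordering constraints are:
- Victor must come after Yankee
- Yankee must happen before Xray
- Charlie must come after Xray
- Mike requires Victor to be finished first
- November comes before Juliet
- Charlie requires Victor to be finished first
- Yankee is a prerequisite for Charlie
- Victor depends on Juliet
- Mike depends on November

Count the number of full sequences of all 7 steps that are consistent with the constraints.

2 steps have no prerequisites (Yankee, November), so any of them could come first.
Counting all ways to extend the partial order to a total order gives 21.

21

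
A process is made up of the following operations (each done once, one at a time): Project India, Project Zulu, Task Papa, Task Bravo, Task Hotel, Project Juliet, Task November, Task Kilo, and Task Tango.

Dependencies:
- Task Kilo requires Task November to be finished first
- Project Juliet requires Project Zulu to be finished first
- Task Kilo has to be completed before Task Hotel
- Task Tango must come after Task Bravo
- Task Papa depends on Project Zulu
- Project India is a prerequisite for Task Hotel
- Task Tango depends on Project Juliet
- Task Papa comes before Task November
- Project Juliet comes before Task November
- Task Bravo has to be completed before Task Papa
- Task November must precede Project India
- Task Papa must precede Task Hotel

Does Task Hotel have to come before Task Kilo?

No

The constraints actually force Task Kilo before Task Hotel (via Task Kilo → Task Hotel), not the other way around.
So Task Hotel does not have to come before Task Kilo — it cannot.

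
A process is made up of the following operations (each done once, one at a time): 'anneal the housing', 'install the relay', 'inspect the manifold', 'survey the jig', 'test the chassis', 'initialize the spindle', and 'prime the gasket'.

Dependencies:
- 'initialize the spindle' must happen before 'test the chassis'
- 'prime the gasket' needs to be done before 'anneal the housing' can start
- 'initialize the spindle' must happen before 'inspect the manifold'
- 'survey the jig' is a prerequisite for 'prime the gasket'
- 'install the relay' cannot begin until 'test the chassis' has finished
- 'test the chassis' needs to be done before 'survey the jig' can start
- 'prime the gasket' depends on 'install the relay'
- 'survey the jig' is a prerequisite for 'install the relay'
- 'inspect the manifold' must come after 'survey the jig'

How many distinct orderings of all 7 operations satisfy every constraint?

Only 'initialize the spindle' has no prerequisites, so it must go first.
Counting all ways to extend the partial order to a total order gives 4.

4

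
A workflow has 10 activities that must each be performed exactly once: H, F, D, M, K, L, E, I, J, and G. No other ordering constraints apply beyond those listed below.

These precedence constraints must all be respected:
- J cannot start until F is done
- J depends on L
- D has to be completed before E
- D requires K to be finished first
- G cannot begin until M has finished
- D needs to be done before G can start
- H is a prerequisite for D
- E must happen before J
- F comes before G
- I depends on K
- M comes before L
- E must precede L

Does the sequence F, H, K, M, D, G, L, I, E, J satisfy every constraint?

The sequence places L ahead of E.
Since E is required before L, the ordering is invalid.

No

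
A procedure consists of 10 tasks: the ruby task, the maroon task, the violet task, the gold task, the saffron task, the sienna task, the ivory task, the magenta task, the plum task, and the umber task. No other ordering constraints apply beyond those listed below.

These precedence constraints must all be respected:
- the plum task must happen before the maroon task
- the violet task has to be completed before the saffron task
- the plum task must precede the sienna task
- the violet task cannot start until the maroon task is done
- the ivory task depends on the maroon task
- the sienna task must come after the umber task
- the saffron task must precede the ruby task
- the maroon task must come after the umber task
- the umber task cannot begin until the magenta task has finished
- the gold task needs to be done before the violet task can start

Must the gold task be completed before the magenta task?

The gold task and the magenta task are not related by any chain of constraints.
A valid ordering placing the magenta task before the gold task exists, so the answer is no.

No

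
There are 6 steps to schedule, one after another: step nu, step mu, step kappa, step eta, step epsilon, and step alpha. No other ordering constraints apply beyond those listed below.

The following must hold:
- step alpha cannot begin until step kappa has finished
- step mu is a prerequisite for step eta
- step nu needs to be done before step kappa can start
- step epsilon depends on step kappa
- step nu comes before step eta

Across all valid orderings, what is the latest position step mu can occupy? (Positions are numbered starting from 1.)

Following the constraints forward from step mu, its only required successor is step eta.
With 1 mandatory successor out of 6 steps total, the latest slot for step mu is 6−1 = 5, and it's reachable by doing all non-successors before step mu.

5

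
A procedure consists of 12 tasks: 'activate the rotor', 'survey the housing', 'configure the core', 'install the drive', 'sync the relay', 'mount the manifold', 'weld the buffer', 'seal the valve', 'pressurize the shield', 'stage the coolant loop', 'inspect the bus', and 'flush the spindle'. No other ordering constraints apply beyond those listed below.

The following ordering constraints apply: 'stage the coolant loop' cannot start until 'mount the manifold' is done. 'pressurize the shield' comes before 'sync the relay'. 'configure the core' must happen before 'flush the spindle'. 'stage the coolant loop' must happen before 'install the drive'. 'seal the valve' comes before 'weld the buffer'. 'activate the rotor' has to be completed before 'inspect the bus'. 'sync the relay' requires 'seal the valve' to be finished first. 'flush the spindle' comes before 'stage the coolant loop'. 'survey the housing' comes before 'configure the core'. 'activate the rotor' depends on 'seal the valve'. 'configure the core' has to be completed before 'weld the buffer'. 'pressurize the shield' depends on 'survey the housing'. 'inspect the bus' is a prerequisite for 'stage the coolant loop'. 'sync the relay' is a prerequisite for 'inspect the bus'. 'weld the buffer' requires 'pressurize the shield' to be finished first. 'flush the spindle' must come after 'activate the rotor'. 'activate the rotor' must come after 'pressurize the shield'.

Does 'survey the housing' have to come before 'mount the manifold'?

'survey the housing' and 'mount the manifold' are not related by any chain of constraints.
There exist valid orderings with 'mount the manifold' before 'survey the housing', so 'survey the housing' is not required to come first.

No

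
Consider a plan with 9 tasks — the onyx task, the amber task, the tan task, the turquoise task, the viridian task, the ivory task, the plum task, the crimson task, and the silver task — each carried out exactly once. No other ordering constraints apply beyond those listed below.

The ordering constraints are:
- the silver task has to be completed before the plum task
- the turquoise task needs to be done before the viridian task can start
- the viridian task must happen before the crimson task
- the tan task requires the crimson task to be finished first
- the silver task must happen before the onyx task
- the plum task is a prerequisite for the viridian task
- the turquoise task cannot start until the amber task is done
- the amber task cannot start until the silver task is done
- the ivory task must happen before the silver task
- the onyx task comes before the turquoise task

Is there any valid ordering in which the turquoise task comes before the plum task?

Yes

The constraints leave the turquoise task and the plum task unordered relative to each other; nothing requires the plum task earlier.
That means at least one valid schedule has the turquoise task before the plum task.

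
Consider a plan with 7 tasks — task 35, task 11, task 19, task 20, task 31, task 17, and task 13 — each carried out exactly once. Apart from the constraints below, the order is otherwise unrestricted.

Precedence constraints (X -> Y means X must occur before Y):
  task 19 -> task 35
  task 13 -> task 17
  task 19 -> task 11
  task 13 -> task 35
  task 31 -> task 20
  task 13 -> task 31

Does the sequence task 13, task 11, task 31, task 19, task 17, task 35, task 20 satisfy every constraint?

No

In the proposed order, task 11 appears before task 19.
But one of the constraints requires task 19 before task 11, so this ordering violates it.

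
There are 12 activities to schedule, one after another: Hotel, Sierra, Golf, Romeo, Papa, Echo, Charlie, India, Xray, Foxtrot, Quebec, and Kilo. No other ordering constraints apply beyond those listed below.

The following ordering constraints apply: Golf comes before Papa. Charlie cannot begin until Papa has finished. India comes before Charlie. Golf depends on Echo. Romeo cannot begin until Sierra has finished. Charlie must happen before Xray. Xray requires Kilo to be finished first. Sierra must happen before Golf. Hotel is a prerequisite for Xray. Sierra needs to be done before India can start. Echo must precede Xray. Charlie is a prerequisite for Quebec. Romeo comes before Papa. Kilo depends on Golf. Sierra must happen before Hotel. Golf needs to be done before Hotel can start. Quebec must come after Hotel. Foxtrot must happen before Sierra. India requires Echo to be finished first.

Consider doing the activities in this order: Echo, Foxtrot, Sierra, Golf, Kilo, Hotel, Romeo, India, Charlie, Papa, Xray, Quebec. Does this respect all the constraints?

Here Papa comes after Charlie.
That contradicts the constraint that Papa must precede Charlie.

No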